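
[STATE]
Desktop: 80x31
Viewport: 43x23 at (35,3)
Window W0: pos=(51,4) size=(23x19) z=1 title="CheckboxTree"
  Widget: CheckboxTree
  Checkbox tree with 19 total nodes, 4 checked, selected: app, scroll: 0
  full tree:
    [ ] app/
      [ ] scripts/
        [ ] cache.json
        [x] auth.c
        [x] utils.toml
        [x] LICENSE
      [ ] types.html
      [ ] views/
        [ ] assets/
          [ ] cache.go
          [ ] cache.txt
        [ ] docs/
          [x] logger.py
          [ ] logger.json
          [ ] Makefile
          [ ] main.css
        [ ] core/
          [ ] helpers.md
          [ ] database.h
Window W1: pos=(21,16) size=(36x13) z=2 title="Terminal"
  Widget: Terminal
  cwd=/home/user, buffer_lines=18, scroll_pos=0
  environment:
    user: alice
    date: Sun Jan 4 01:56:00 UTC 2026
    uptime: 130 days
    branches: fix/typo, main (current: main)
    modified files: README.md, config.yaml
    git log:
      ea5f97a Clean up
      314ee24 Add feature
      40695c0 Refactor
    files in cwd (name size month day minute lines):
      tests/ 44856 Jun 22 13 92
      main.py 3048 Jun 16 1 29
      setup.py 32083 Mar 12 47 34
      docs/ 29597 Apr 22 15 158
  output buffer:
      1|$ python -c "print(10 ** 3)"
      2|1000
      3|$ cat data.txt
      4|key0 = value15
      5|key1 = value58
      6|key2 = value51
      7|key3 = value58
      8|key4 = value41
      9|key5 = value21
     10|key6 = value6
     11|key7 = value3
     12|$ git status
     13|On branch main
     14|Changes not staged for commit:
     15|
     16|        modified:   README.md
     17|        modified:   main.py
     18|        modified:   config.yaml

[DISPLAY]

                                           
                ┏━━━━━━━━━━━━━━━━━━━━━┓    
                ┃ CheckboxTree        ┃    
                ┠─────────────────────┨    
                ┃>[-] app/            ┃    
                ┃   [-] scripts/      ┃    
                ┃     [ ] cache.json  ┃    
                ┃     [x] auth.c      ┃    
                ┃     [x] utils.toml  ┃    
                ┃     [x] LICENSE     ┃    
                ┃   [ ] types.html    ┃    
                ┃   [-] views/        ┃    
                ┃     [ ] assets/     ┃    
━━━━━━━━━━━━━━━━━━━━━┓  [ ] cache.go  ┃    
                     ┃  [ ] cache.txt ┃    
─────────────────────┨[-] docs/       ┃    
print(10 ** 3)"      ┃  [x] logger.py ┃    
                     ┃  [ ] logger.jso┃    
t                    ┃  [ ] Makefile  ┃    
5                    ┃━━━━━━━━━━━━━━━━┛    
8                    ┃                     
1                    ┃                     
8                    ┃                     


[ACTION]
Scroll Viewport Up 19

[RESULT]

                                           
                                           
                                           
                                           
                ┏━━━━━━━━━━━━━━━━━━━━━┓    
                ┃ CheckboxTree        ┃    
                ┠─────────────────────┨    
                ┃>[-] app/            ┃    
                ┃   [-] scripts/      ┃    
                ┃     [ ] cache.json  ┃    
                ┃     [x] auth.c      ┃    
                ┃     [x] utils.toml  ┃    
                ┃     [x] LICENSE     ┃    
                ┃   [ ] types.html    ┃    
                ┃   [-] views/        ┃    
                ┃     [ ] assets/     ┃    
━━━━━━━━━━━━━━━━━━━━━┓  [ ] cache.go  ┃    
                     ┃  [ ] cache.txt ┃    
─────────────────────┨[-] docs/       ┃    
print(10 ** 3)"      ┃  [x] logger.py ┃    
                     ┃  [ ] logger.jso┃    
t                    ┃  [ ] Makefile  ┃    
5                    ┃━━━━━━━━━━━━━━━━┛    


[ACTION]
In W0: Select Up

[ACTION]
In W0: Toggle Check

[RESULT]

                                           
                                           
                                           
                                           
                ┏━━━━━━━━━━━━━━━━━━━━━┓    
                ┃ CheckboxTree        ┃    
                ┠─────────────────────┨    
                ┃>[x] app/            ┃    
                ┃   [x] scripts/      ┃    
                ┃     [x] cache.json  ┃    
                ┃     [x] auth.c      ┃    
                ┃     [x] utils.toml  ┃    
                ┃     [x] LICENSE     ┃    
                ┃   [x] types.html    ┃    
                ┃   [x] views/        ┃    
                ┃     [x] assets/     ┃    
━━━━━━━━━━━━━━━━━━━━━┓  [x] cache.go  ┃    
                     ┃  [x] cache.txt ┃    
─────────────────────┨[x] docs/       ┃    
print(10 ** 3)"      ┃  [x] logger.py ┃    
                     ┃  [x] logger.jso┃    
t                    ┃  [x] Makefile  ┃    
5                    ┃━━━━━━━━━━━━━━━━┛    


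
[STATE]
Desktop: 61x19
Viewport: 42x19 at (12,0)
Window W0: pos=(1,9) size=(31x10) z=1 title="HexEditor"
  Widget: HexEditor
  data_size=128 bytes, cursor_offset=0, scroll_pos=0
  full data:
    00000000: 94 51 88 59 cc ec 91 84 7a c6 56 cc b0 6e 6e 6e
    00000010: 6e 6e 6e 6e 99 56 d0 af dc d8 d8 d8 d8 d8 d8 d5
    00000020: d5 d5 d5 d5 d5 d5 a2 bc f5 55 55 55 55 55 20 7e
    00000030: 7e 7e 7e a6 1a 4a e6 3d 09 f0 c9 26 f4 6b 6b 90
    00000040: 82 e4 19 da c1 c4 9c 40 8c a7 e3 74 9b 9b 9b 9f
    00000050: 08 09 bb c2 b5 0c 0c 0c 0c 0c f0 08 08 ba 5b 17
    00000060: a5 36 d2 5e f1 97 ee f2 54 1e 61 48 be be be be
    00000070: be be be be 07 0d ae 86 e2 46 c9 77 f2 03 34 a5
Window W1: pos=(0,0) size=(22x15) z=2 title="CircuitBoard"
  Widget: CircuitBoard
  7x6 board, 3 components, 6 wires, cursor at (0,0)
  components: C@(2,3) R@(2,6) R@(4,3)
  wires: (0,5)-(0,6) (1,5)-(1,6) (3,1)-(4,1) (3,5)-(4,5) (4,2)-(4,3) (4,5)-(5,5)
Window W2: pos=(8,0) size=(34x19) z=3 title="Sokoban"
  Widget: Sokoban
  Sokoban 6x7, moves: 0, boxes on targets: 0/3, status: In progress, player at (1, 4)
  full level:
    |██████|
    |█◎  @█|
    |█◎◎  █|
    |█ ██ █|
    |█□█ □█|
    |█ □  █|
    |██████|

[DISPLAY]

━━━━━━━━━━━━━━━━━━━━━━━━━━━━━┓            
koban                        ┃            
─────────────────────────────┨            
███                          ┃            
 @█                          ┃            
  █                          ┃            
█ █                          ┃            
 □█                          ┃            
  █                          ┃            
███                          ┃            
es: 0  0/3                   ┃            
                             ┃            
                             ┃            
                             ┃            
                             ┃            
                             ┃            
                             ┃            
                             ┃            
━━━━━━━━━━━━━━━━━━━━━━━━━━━━━┛            


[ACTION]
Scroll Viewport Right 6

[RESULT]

━━━━━━━━━━━━━━━━━━━━━━━┓                  
                       ┃                  
───────────────────────┨                  
                       ┃                  
                       ┃                  
                       ┃                  
                       ┃                  
                       ┃                  
                       ┃                  
                       ┃                  
 0/3                   ┃                  
                       ┃                  
                       ┃                  
                       ┃                  
                       ┃                  
                       ┃                  
                       ┃                  
                       ┃                  
━━━━━━━━━━━━━━━━━━━━━━━┛                  


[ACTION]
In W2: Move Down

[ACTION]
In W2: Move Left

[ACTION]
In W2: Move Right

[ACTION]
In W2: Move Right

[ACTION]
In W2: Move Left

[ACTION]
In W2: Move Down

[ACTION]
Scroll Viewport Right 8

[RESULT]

━━━━━━━━━━━━━━━━━━━━━━┓                   
                      ┃                   
──────────────────────┨                   
                      ┃                   
                      ┃                   
                      ┃                   
                      ┃                   
                      ┃                   
                      ┃                   
                      ┃                   
0/3                   ┃                   
                      ┃                   
                      ┃                   
                      ┃                   
                      ┃                   
                      ┃                   
                      ┃                   
                      ┃                   
━━━━━━━━━━━━━━━━━━━━━━┛                   


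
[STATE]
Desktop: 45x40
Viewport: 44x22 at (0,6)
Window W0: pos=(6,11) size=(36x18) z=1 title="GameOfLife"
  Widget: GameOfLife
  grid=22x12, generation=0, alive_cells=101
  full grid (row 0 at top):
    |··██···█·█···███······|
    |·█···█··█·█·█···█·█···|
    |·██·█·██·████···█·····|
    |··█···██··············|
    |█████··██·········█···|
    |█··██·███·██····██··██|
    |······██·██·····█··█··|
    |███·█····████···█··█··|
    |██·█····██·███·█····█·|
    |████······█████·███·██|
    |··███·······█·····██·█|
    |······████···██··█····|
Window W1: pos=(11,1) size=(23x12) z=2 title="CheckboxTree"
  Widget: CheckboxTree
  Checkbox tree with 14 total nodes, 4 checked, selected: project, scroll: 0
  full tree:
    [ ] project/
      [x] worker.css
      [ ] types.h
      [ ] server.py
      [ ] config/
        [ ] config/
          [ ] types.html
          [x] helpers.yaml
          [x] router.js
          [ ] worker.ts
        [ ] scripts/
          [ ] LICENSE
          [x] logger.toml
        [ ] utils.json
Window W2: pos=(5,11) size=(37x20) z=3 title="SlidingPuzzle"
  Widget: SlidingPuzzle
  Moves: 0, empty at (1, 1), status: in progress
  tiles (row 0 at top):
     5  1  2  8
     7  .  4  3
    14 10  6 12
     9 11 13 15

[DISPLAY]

           ┃   [ ] types.h       ┃          
           ┃   [ ] server.py     ┃          
           ┃   [-] config/       ┃          
           ┃     [-] config/     ┃          
           ┃       [ ] types.html┃          
     ┏━━━━━━━━━━━━━━━━━━━━━━━━━━━━━━━━━━━┓  
     ┃ SlidingPuzzle                     ┃  
     ┠───────────────────────────────────┨  
     ┃┌────┬────┬────┬────┐              ┃  
     ┃│  5 │  1 │  2 │  8 │              ┃  
     ┃├────┼────┼────┼────┤              ┃  
     ┃│  7 │    │  4 │  3 │              ┃  
     ┃├────┼────┼────┼────┤              ┃  
     ┃│ 14 │ 10 │  6 │ 12 │              ┃  
     ┃├────┼────┼────┼────┤              ┃  
     ┃│  9 │ 11 │ 13 │ 15 │              ┃  
     ┃└────┴────┴────┴────┘              ┃  
     ┃Moves: 0                           ┃  
     ┃                                   ┃  
     ┃                                   ┃  
     ┃                                   ┃  
     ┃                                   ┃  


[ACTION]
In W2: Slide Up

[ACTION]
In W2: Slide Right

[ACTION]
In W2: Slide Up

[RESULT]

           ┃   [ ] types.h       ┃          
           ┃   [ ] server.py     ┃          
           ┃   [-] config/       ┃          
           ┃     [-] config/     ┃          
           ┃       [ ] types.html┃          
     ┏━━━━━━━━━━━━━━━━━━━━━━━━━━━━━━━━━━━┓  
     ┃ SlidingPuzzle                     ┃  
     ┠───────────────────────────────────┨  
     ┃┌────┬────┬────┬────┐              ┃  
     ┃│  5 │  1 │  2 │  8 │              ┃  
     ┃├────┼────┼────┼────┤              ┃  
     ┃│  7 │ 10 │  4 │  3 │              ┃  
     ┃├────┼────┼────┼────┤              ┃  
     ┃│  9 │ 14 │  6 │ 12 │              ┃  
     ┃├────┼────┼────┼────┤              ┃  
     ┃│    │ 11 │ 13 │ 15 │              ┃  
     ┃└────┴────┴────┴────┘              ┃  
     ┃Moves: 3                           ┃  
     ┃                                   ┃  
     ┃                                   ┃  
     ┃                                   ┃  
     ┃                                   ┃  


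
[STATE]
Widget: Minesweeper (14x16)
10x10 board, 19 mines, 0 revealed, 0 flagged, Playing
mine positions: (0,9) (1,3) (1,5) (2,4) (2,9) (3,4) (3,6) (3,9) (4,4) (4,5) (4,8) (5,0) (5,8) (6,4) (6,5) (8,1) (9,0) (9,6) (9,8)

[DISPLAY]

■■■■■■■■■■    
■■■■■■■■■■    
■■■■■■■■■■    
■■■■■■■■■■    
■■■■■■■■■■    
■■■■■■■■■■    
■■■■■■■■■■    
■■■■■■■■■■    
■■■■■■■■■■    
■■■■■■■■■■    
              
              
              
              
              
              


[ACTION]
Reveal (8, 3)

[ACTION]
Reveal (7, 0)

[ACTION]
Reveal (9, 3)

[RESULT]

■■■■■■■■■■    
■■■■■■■■■■    
■■■■■■■■■■    
■■■■■■■■■■    
■■■■■■■■■■    
■■■■■■■■■■    
■■■■■■■■■■    
1■1122■■■■    
■■1  1■■■■    
■■1  1■■■■    
              
              
              
              
              
              


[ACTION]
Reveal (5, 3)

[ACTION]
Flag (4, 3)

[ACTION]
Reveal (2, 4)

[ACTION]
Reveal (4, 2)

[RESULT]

■■■■■■■■■✹    
■■■✹■✹■■■■    
■■■■✹■■■■✹    
■■■■✹■✹■■✹    
■■■⚑✹✹■■✹■    
✹■■2■■■■✹■    
■■■■✹✹■■■■    
1■1122■■■■    
■✹1  1■■■■    
✹■1  1✹■✹■    
              
              
              
              
              
              


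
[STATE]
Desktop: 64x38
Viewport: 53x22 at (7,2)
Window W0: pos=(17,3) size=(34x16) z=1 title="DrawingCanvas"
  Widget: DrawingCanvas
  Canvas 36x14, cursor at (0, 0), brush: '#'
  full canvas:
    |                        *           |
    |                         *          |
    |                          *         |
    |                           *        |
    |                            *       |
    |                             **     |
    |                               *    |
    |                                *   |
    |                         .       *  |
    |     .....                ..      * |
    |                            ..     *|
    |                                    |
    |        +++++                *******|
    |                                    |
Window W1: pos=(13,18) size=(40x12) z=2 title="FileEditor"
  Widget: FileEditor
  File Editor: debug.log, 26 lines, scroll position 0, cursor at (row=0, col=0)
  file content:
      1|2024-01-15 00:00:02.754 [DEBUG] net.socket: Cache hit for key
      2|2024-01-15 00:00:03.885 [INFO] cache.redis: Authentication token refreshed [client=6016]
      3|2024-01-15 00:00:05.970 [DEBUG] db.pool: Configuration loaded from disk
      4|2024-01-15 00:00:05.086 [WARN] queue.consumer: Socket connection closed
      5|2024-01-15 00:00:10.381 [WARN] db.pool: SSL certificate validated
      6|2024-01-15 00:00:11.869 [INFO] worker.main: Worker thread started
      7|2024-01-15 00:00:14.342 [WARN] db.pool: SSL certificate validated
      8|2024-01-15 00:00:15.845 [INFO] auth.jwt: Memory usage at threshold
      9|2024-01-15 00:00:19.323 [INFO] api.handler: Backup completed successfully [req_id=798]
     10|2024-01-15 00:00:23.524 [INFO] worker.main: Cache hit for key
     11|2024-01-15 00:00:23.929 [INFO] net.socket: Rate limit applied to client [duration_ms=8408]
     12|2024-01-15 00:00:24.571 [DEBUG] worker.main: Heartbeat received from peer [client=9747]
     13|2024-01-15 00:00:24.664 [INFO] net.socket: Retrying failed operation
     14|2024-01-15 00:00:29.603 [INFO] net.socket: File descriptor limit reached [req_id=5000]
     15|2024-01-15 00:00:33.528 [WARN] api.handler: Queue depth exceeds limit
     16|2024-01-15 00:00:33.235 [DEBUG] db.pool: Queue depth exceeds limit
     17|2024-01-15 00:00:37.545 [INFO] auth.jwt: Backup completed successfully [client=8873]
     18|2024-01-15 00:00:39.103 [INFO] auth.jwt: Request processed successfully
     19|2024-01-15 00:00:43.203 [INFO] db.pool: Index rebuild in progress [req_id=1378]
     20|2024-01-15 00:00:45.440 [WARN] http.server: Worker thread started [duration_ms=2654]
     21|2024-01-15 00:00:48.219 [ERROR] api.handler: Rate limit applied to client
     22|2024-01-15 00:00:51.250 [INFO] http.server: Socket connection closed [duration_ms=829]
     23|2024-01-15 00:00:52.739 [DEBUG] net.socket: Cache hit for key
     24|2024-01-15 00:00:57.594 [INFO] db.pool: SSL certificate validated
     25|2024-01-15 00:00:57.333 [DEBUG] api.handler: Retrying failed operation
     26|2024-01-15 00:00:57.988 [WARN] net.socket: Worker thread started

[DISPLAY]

                                                     
          ┏━━━━━━━━━━━━━━━━━━━━━━━━━━━━━━━━┓         
          ┃ DrawingCanvas                  ┃         
          ┠────────────────────────────────┨         
          ┃+                       *       ┃         
          ┃                         *      ┃         
          ┃                          *     ┃         
          ┃                           *    ┃         
          ┃                            *   ┃         
          ┃                             ** ┃         
          ┃                               *┃         
          ┃                                ┃         
          ┃                         .      ┃         
          ┃     .....                ..    ┃         
          ┃                            ..  ┃         
          ┃                                ┃         
      ┏━━━━━━━━━━━━━━━━━━━━━━━━━━━━━━━━━━━━━━┓       
      ┃ FileEditor                           ┃       
      ┠──────────────────────────────────────┨       
      ┃█024-01-15 00:00:02.754 [DEBUG] net.s▲┃       
      ┃2024-01-15 00:00:03.885 [INFO] cache.█┃       
      ┃2024-01-15 00:00:05.970 [DEBUG] db.po░┃       


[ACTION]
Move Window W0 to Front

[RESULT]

                                                     
          ┏━━━━━━━━━━━━━━━━━━━━━━━━━━━━━━━━┓         
          ┃ DrawingCanvas                  ┃         
          ┠────────────────────────────────┨         
          ┃+                       *       ┃         
          ┃                         *      ┃         
          ┃                          *     ┃         
          ┃                           *    ┃         
          ┃                            *   ┃         
          ┃                             ** ┃         
          ┃                               *┃         
          ┃                                ┃         
          ┃                         .      ┃         
          ┃     .....                ..    ┃         
          ┃                            ..  ┃         
          ┃                                ┃         
      ┏━━━┗━━━━━━━━━━━━━━━━━━━━━━━━━━━━━━━━┛━┓       
      ┃ FileEditor                           ┃       
      ┠──────────────────────────────────────┨       
      ┃█024-01-15 00:00:02.754 [DEBUG] net.s▲┃       
      ┃2024-01-15 00:00:03.885 [INFO] cache.█┃       
      ┃2024-01-15 00:00:05.970 [DEBUG] db.po░┃       


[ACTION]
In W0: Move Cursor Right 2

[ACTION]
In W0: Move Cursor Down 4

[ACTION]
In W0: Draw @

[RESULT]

                                                     
          ┏━━━━━━━━━━━━━━━━━━━━━━━━━━━━━━━━┓         
          ┃ DrawingCanvas                  ┃         
          ┠────────────────────────────────┨         
          ┃                        *       ┃         
          ┃                         *      ┃         
          ┃                          *     ┃         
          ┃                           *    ┃         
          ┃  @                         *   ┃         
          ┃                             ** ┃         
          ┃                               *┃         
          ┃                                ┃         
          ┃                         .      ┃         
          ┃     .....                ..    ┃         
          ┃                            ..  ┃         
          ┃                                ┃         
      ┏━━━┗━━━━━━━━━━━━━━━━━━━━━━━━━━━━━━━━┛━┓       
      ┃ FileEditor                           ┃       
      ┠──────────────────────────────────────┨       
      ┃█024-01-15 00:00:02.754 [DEBUG] net.s▲┃       
      ┃2024-01-15 00:00:03.885 [INFO] cache.█┃       
      ┃2024-01-15 00:00:05.970 [DEBUG] db.po░┃       


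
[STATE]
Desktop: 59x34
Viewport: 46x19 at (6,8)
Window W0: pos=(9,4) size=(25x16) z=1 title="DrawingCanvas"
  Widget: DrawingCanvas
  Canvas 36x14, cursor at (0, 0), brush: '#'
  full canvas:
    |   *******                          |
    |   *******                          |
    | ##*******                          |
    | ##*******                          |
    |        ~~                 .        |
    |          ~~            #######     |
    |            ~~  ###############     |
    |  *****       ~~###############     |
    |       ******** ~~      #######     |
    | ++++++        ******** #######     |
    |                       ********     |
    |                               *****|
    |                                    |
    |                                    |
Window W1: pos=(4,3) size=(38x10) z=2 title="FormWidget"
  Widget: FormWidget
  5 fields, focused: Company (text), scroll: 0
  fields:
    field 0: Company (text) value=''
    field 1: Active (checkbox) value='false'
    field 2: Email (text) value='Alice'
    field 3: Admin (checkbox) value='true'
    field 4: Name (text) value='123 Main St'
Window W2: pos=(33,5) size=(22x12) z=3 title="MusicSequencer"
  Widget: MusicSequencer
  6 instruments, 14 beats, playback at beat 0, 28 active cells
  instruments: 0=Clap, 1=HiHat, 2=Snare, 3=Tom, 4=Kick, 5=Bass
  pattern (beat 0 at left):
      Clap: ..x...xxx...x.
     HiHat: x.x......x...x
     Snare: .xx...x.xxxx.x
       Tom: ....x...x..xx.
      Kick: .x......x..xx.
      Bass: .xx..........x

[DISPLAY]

 Email:      [Alice        ┃      ▼12345678901
 Admin:      [x]           ┃  Clap··█···███···
 Name:       [123 Main St  ┃ HiHat█·█······█··
                           ┃ Snare·██···█·████
━━━━━━━━━━━━━━━━━━━━━━━━━━━┃   Tom····█···█··█
   ┃            ~~  #######┃  Kick·█······█··█
   ┃  *****       ~~#######┃  Bass·██·········
   ┃       ******** ~~     ┃                  
   ┃ ++++++        ********┗━━━━━━━━━━━━━━━━━━
   ┃                       ┃                  
   ┃                       ┃                  
   ┗━━━━━━━━━━━━━━━━━━━━━━━┛                  
                                              
                                              
                                              
                                              
                                              
                                              
                                              


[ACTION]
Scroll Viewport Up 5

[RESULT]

━━━━━━━━━━━━━━━━━━━━━━━━━━━━━━━━━━━┓          
FormWidget                         ┃          
───────────────────────────┏━━━━━━━━━━━━━━━━━━
 Company:    [             ┃ MusicSequencer   
 Active:     [ ]           ┠──────────────────
 Email:      [Alice        ┃      ▼12345678901
 Admin:      [x]           ┃  Clap··█···███···
 Name:       [123 Main St  ┃ HiHat█·█······█··
                           ┃ Snare·██···█·████
━━━━━━━━━━━━━━━━━━━━━━━━━━━┃   Tom····█···█··█
   ┃            ~~  #######┃  Kick·█······█··█
   ┃  *****       ~~#######┃  Bass·██·········
   ┃       ******** ~~     ┃                  
   ┃ ++++++        ********┗━━━━━━━━━━━━━━━━━━
   ┃                       ┃                  
   ┃                       ┃                  
   ┗━━━━━━━━━━━━━━━━━━━━━━━┛                  
                                              
                                              


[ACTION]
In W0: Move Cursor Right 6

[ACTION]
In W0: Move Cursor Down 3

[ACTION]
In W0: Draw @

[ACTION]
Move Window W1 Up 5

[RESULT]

 Company:    [                    ]┃          
 Active:     [ ]                   ┃          
 Email:      [Alice        ┏━━━━━━━━━━━━━━━━━━
 Admin:      [x]           ┃ MusicSequencer   
 Name:       [123 Main St  ┠──────────────────
                           ┃      ▼12345678901
━━━━━━━━━━━━━━━━━━━━━━━━━━━┃  Clap··█···███···
   ┃ ##***@***             ┃ HiHat█·█······█··
   ┃        ~~             ┃ Snare·██···█·████
   ┃          ~~           ┃   Tom····█···█··█
   ┃            ~~  #######┃  Kick·█······█··█
   ┃  *****       ~~#######┃  Bass·██·········
   ┃       ******** ~~     ┃                  
   ┃ ++++++        ********┗━━━━━━━━━━━━━━━━━━
   ┃                       ┃                  
   ┃                       ┃                  
   ┗━━━━━━━━━━━━━━━━━━━━━━━┛                  
                                              
                                              


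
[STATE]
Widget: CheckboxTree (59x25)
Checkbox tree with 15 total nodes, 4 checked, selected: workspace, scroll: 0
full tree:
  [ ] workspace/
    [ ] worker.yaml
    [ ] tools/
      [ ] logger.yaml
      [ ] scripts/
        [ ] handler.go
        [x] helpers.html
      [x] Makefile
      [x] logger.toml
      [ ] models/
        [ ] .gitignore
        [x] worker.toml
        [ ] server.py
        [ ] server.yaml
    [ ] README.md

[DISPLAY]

>[-] workspace/                                            
   [ ] worker.yaml                                         
   [-] tools/                                              
     [ ] logger.yaml                                       
     [-] scripts/                                          
       [ ] handler.go                                      
       [x] helpers.html                                    
     [x] Makefile                                          
     [x] logger.toml                                       
     [-] models/                                           
       [ ] .gitignore                                      
       [x] worker.toml                                     
       [ ] server.py                                       
       [ ] server.yaml                                     
   [ ] README.md                                           
                                                           
                                                           
                                                           
                                                           
                                                           
                                                           
                                                           
                                                           
                                                           
                                                           


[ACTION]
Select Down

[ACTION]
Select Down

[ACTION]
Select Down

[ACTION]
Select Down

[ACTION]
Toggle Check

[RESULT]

 [-] workspace/                                            
   [ ] worker.yaml                                         
   [-] tools/                                              
     [ ] logger.yaml                                       
>    [x] scripts/                                          
       [x] handler.go                                      
       [x] helpers.html                                    
     [x] Makefile                                          
     [x] logger.toml                                       
     [-] models/                                           
       [ ] .gitignore                                      
       [x] worker.toml                                     
       [ ] server.py                                       
       [ ] server.yaml                                     
   [ ] README.md                                           
                                                           
                                                           
                                                           
                                                           
                                                           
                                                           
                                                           
                                                           
                                                           
                                                           


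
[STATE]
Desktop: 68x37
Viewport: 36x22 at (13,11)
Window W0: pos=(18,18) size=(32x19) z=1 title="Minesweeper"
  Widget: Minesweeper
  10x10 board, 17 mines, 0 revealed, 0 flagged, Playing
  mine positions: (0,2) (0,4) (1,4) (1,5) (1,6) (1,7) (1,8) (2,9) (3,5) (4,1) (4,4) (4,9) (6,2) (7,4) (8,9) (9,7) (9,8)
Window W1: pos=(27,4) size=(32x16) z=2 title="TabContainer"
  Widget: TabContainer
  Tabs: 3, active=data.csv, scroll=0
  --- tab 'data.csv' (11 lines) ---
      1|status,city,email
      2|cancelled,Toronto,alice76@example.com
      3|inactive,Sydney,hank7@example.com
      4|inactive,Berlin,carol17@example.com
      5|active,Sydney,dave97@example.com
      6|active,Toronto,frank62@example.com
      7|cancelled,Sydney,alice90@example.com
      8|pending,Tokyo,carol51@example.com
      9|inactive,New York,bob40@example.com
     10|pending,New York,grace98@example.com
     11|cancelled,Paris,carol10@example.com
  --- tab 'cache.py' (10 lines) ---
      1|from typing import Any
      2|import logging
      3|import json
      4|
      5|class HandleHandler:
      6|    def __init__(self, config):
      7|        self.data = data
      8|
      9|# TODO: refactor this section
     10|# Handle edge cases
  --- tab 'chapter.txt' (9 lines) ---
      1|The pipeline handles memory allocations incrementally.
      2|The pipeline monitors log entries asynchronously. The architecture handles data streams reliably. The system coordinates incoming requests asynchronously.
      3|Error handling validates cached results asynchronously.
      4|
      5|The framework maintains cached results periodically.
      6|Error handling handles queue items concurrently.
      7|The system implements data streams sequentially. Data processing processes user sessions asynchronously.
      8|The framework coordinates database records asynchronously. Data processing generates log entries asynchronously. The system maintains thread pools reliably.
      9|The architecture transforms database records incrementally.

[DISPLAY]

              ┃inactive,Sydney,hank7
              ┃inactive,Berlin,carol
              ┃active,Sydney,dave97@
              ┃active,Toronto,frank6
              ┃cancelled,Sydney,alic
              ┃pending,Tokyo,carol51
              ┃inactive,New York,bob
     ┏━━━━━━━━┃pending,New York,grac
     ┃ Mineswe┗━━━━━━━━━━━━━━━━━━━━━
     ┠──────────────────────────────
     ┃■■■■■■■■■■                    
     ┃■■■■■■■■■■                    
     ┃■■■■■■■■■■                    
     ┃■■■■■■■■■■                    
     ┃■■■■■■■■■■                    
     ┃■■■■■■■■■■                    
     ┃■■■■■■■■■■                    
     ┃■■■■■■■■■■                    
     ┃■■■■■■■■■■                    
     ┃■■■■■■■■■■                    
     ┃                              
     ┃                              


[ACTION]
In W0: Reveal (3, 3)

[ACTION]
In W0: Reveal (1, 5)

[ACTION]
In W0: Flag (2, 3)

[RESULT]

              ┃inactive,Sydney,hank7
              ┃inactive,Berlin,carol
              ┃active,Sydney,dave97@
              ┃active,Toronto,frank6
              ┃cancelled,Sydney,alic
              ┃pending,Tokyo,carol51
              ┃inactive,New York,bob
     ┏━━━━━━━━┃pending,New York,grac
     ┃ Mineswe┗━━━━━━━━━━━━━━━━━━━━━
     ┠──────────────────────────────
     ┃■■✹■✹■■■■■                    
     ┃■■■■✹✹✹✹✹■                    
     ┃■■■■■■■■■✹                    
     ┃■■■1■✹■■■■                    
     ┃■✹■■✹■■■■✹                    
     ┃■■■■■■■■■■                    
     ┃■■✹■■■■■■■                    
     ┃■■■■✹■■■■■                    
     ┃■■■■■■■■■✹                    
     ┃■■■■■■■✹✹■                    
     ┃                              
     ┃                              


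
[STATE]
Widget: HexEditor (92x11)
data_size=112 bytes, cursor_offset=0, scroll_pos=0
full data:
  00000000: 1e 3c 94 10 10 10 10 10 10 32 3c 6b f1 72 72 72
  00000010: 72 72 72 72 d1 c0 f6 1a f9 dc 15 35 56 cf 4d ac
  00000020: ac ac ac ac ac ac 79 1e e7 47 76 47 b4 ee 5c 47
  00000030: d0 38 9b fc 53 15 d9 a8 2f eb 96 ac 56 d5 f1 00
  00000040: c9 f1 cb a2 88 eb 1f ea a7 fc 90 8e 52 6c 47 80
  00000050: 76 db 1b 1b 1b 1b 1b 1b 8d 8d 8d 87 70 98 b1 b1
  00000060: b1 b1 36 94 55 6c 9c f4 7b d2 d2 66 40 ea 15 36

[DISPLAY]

00000000  1E 3c 94 10 10 10 10 10  10 32 3c 6b f1 72 72 72  |.<.......2<k.rrr|              
00000010  72 72 72 72 d1 c0 f6 1a  f9 dc 15 35 56 cf 4d ac  |rrrr.......5V.M.|              
00000020  ac ac ac ac ac ac 79 1e  e7 47 76 47 b4 ee 5c 47  |......y..GvG..\G|              
00000030  d0 38 9b fc 53 15 d9 a8  2f eb 96 ac 56 d5 f1 00  |.8..S.../...V...|              
00000040  c9 f1 cb a2 88 eb 1f ea  a7 fc 90 8e 52 6c 47 80  |............RlG.|              
00000050  76 db 1b 1b 1b 1b 1b 1b  8d 8d 8d 87 70 98 b1 b1  |v...........p...|              
00000060  b1 b1 36 94 55 6c 9c f4  7b d2 d2 66 40 ea 15 36  |..6.Ul..{..f@..6|              
                                                                                            
                                                                                            
                                                                                            
                                                                                            


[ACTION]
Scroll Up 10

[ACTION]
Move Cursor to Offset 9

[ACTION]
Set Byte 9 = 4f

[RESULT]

00000000  1e 3c 94 10 10 10 10 10  10 4F 3c 6b f1 72 72 72  |.<.......O<k.rrr|              
00000010  72 72 72 72 d1 c0 f6 1a  f9 dc 15 35 56 cf 4d ac  |rrrr.......5V.M.|              
00000020  ac ac ac ac ac ac 79 1e  e7 47 76 47 b4 ee 5c 47  |......y..GvG..\G|              
00000030  d0 38 9b fc 53 15 d9 a8  2f eb 96 ac 56 d5 f1 00  |.8..S.../...V...|              
00000040  c9 f1 cb a2 88 eb 1f ea  a7 fc 90 8e 52 6c 47 80  |............RlG.|              
00000050  76 db 1b 1b 1b 1b 1b 1b  8d 8d 8d 87 70 98 b1 b1  |v...........p...|              
00000060  b1 b1 36 94 55 6c 9c f4  7b d2 d2 66 40 ea 15 36  |..6.Ul..{..f@..6|              
                                                                                            
                                                                                            
                                                                                            
                                                                                            


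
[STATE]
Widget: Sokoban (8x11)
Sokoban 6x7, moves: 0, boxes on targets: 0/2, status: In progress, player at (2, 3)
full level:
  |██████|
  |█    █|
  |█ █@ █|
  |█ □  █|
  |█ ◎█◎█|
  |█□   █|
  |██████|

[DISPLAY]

██████  
█    █  
█ █@ █  
█ □  █  
█ ◎█◎█  
█□   █  
██████  
Moves: 0
        
        
        


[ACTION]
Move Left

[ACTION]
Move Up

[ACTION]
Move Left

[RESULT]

██████  
█ @  █  
█ █  █  
█ □  █  
█ ◎█◎█  
█□   █  
██████  
Moves: 2
        
        
        
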